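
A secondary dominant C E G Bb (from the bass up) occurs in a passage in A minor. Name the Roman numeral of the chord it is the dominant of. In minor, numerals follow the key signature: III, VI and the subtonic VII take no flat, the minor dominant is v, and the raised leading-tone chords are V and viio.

The chord is a dominant seventh chord on C.
A dominant resolves down a perfect fifth: C → F. In A minor, F is scale degree 6, i.e. VI.

VI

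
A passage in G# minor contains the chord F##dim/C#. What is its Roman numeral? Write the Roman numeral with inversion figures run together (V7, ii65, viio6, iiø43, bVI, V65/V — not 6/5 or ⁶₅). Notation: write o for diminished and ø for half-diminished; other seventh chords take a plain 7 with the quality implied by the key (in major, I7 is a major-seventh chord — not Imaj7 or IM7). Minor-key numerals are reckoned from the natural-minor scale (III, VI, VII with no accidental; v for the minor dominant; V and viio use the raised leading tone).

Stacked in thirds the chord is F##-A#-C#: a diminished triad on F##.
F## is scale degree 7 in G# minor, and a diminished triad on that degree is written viio.
With C# in the bass the chord is in second inversion, so the figured bass is 64.

viio64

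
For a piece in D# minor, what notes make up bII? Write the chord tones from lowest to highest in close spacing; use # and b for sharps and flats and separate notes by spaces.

bII is the Neapolitan chord — a major triad on the lowered second degree. In D# minor that root is E.
So the chord is E-G#-B, a major triad.

E G# B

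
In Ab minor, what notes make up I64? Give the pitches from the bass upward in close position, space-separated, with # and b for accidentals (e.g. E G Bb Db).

Eb Ab C

I64 is the major tonic (Picardy third), borrowed from the parallel major. In Ab minor that root is Ab.
So the chord is Ab-C-Eb, a major triad.
The figured bass 64 indicates second inversion, placing the fifth (Eb) in the bass: Eb-Ab-C.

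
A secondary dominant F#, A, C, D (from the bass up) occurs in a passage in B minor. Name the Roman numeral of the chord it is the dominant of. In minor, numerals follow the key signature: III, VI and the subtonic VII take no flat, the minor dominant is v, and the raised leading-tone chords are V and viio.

The chord is a dominant seventh chord on D.
A dominant resolves down a perfect fifth: D → G. In B minor, G is scale degree 6, i.e. VI.

VI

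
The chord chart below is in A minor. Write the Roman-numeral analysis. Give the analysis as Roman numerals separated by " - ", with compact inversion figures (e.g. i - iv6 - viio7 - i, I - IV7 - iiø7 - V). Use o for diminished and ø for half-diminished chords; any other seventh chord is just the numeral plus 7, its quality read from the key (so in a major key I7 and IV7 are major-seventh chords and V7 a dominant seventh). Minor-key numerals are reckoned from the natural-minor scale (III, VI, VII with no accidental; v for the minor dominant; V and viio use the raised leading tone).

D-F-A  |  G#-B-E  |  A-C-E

D-F-A: minor triad on D = scale degree 4 → iv.
G#-B-E: major triad on E = scale degree 5 → V6.
A-C-E: root A is the tonic; minor triad there is i.

iv - V6 - i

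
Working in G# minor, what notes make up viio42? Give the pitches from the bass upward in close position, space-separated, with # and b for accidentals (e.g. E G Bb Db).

In G# minor, the leading-tone chord is built on the raised seventh degree, F##.
That chord is spelled F##-A#-C#-E.
The figured bass 42 indicates third inversion, placing the seventh (E) in the bass: E-F##-A#-C#.

E F## A# C#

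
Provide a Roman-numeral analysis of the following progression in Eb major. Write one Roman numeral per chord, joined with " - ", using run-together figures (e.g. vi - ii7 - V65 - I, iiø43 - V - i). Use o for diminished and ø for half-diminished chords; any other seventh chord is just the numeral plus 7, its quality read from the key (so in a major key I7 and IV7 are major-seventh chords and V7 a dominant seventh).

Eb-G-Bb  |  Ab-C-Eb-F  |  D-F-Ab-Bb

I - ii65 - V65

Eb-G-Bb has root Eb, degree 1 in Eb major, so I.
Ab-C-Eb-F: minor seventh chord on F = scale degree 2 → ii65.
D-F-Ab-Bb: dominant seventh chord on Bb = scale degree 5 → V65.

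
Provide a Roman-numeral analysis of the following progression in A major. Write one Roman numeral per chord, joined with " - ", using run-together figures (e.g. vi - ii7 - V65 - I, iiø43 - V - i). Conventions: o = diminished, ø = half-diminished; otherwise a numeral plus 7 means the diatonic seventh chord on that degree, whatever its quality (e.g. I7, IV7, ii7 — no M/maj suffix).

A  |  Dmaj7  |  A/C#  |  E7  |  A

A has root A, degree 1 in A major, so I.
Dmaj7: major seventh chord on D = scale degree 4 → IV7.
A/C#: root A is the tonic; major triad there is I6.
E7: dominant seventh chord on E = scale degree 5 → V7.
A has root A, degree 1 in A major, so I.

I - IV7 - I6 - V7 - I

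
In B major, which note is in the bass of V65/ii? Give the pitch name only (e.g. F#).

B#

The applied chord V65/ii is rooted on G#: G#-B#-D#-F#.
The figure 65 means first inversion — the third is in the bass.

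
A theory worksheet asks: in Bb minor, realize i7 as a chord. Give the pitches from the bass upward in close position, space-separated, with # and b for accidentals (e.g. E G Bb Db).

Bb Db F Ab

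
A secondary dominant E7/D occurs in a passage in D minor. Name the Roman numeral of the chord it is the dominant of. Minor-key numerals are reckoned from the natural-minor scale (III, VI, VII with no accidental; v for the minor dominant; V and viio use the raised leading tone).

The chord is a dominant seventh chord on E.
A dominant resolves down a perfect fifth: E → A. In D minor, A is scale degree 5, i.e. V.

V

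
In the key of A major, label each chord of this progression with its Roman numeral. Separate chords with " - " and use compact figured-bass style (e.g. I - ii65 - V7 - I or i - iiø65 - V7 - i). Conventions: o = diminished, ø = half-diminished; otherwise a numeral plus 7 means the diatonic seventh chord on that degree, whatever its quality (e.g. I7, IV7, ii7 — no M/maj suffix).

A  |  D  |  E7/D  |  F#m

A has root A, degree 1 in A major, so I.
D: major triad on D = scale degree 4 → IV.
E7/D: dominant seventh chord on E = scale degree 5 → V42.
F#m: minor triad on F# = scale degree 6 → vi.

I - IV - V42 - vi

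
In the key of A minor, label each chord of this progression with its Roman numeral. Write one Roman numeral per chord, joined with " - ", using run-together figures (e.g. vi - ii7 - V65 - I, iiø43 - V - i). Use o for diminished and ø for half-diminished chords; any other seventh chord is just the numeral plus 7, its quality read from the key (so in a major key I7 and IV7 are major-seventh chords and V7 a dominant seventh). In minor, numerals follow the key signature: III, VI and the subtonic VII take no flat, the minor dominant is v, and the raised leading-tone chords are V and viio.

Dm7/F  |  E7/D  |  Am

iv65 - V42 - i

Dm7/F: minor seventh chord on D = scale degree 4 → iv65.
E7/D has root E, degree 5 in A minor, so V42.
Am: minor triad on A = scale degree 1 → i.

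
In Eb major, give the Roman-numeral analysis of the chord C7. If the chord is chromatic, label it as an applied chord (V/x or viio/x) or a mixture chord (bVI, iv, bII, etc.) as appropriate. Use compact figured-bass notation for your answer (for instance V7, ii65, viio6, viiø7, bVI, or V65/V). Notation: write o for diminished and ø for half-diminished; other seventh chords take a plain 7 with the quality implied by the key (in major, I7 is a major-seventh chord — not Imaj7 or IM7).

The pitches C-E-G-Bb form a dominant seventh chord rooted on C.
C is not a diatonic chord root with this quality in Eb major, but it lies a perfect fifth above F (ii), so the chord functions as an applied dominant of ii.

V7/ii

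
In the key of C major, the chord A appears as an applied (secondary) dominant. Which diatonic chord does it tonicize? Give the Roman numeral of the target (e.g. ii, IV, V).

The chord is a major triad on A.
A dominant resolves down a perfect fifth: A → D. In C major, D is scale degree 2, i.e. ii.

ii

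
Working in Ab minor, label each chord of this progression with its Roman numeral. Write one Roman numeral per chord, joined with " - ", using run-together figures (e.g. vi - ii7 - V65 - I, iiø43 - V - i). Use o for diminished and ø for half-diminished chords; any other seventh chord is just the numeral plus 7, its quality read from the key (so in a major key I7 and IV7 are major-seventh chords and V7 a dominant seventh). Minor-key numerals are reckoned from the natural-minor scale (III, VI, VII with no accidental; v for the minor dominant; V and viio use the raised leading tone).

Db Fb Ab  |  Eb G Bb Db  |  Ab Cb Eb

iv - V7 - i

Db-Fb-Ab has root Db, degree 4 in Ab minor, so iv.
Eb-G-Bb-Db: root Eb is the dominant; dominant seventh chord there is V7.
Ab-Cb-Eb has root Ab, degree 1 in Ab minor, so i.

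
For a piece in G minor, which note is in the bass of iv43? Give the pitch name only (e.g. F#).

iv in G minor has root C; the chord is C-Eb-G-Bb.
The figure 43 means second inversion — the fifth is in the bass.

G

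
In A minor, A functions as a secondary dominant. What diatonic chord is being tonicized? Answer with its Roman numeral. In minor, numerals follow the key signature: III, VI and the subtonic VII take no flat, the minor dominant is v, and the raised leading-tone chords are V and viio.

iv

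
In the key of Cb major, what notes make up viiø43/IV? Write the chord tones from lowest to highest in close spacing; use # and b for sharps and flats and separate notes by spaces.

viiø43/IV is a secondary leading-tone chord. The target IV is Fb in Cb major; the applied chord is rooted a semitone below, on Eb.
Building a half-diminished seventh chord on Eb gives Eb-Gb-Bbb-Db.
With the 43 figure the chord is in second inversion; from the bass Bbb upward in close position it reads Bbb-Db-Eb-Gb.

Bbb Db Eb Gb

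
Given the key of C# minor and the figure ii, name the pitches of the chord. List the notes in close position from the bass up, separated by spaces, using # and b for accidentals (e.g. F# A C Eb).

D# F# A#

Scale degree 2 in C# minor is D#; here the chord built on it is altered to a minor triad. ii is the minor supertonic, borrowed from the parallel major (the Dorian ii).
So the chord is D#-F#-A#, a minor triad.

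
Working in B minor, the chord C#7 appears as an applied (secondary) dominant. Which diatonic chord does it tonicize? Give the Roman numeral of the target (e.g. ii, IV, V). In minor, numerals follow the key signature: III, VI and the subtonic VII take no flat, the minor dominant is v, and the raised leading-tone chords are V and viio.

V

The chord is a dominant seventh chord on C#.
A dominant resolves down a perfect fifth: C# → F#. In B minor, F# is scale degree 5, i.e. V.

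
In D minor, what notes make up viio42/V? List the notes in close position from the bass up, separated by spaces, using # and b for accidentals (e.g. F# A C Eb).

F G# B D

The slash marks an applied leading-tone chord: viio of V. In D minor, V is A, so the leading tone to it is G#, a half step below.
Building a fully diminished seventh chord on G# gives G#-B-D-F.
With the 42 figure the chord is in third inversion; from the bass F upward in close position it reads F-G#-B-D.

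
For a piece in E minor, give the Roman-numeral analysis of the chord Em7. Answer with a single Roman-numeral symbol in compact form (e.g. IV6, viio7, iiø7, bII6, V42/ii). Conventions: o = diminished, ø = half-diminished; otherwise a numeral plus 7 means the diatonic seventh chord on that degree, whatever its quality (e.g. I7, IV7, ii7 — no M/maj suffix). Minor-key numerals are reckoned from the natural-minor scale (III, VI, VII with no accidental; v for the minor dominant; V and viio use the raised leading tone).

i7

Stacked in thirds the chord is E-G-B-D: a minor seventh chord on E.
E is scale degree 1 in E minor, and a minor seventh chord on that degree is written i7.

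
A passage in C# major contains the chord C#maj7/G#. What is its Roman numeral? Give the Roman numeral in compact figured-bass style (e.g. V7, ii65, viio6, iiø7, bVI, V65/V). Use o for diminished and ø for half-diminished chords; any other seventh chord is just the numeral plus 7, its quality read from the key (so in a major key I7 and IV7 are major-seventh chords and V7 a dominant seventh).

The pitches C#-E#-G#-B# form a major seventh chord rooted on C#.
In C# major, C# is the tonic; the diatonic major seventh chord there is I7.
With G# in the bass the chord is in second inversion, so the figured bass is 43.

I43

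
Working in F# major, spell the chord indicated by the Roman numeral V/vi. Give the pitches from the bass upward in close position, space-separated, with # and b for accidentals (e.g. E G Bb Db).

A# C## E#

V/vi is a secondary dominant — the dominant triad of vi. vi in F# major is D#, so the applied chord's root is A#, a perfect fifth above.
Building a major triad on A# gives A#-C##-E#.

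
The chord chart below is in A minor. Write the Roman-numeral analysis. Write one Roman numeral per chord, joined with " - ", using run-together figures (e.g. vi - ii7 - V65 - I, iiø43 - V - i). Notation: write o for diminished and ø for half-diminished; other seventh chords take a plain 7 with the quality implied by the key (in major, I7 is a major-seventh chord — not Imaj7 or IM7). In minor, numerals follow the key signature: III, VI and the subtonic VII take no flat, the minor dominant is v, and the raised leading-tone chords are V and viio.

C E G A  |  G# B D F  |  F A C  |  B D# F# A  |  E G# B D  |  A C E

i65 - viio7 - VI - V7/V - V7 - i

C-E-G-A: root A is the tonic; minor seventh chord there is i65.
G#-B-D-F: fully diminished seventh chord on G# = scale degree 7 → viio7.
F-A-C: root F is the submediant; major triad there is VI.
B-D#-F#-A: a dominant seventh chord on B, the applied dominant of V → V7/V.
E-G#-B-D: root E is the dominant; dominant seventh chord there is V7.
A-C-E: minor triad on A = scale degree 1 → i.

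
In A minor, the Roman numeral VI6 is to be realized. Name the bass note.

VI in A minor has root F; the chord is F-A-C.
The figure 6 means first inversion — the third is in the bass.

A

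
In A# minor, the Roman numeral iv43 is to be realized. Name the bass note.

iv in A# minor has root D#; the chord is D#-F#-A#-C#.
The figure 43 means second inversion — the fifth is in the bass.

A#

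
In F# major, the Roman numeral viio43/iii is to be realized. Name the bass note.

D#

The applied chord viio43/iii is rooted on G##: G##-B#-D#-F#.
The figure 43 means second inversion — the fifth is in the bass.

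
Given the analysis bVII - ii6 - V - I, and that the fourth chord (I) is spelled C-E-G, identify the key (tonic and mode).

C major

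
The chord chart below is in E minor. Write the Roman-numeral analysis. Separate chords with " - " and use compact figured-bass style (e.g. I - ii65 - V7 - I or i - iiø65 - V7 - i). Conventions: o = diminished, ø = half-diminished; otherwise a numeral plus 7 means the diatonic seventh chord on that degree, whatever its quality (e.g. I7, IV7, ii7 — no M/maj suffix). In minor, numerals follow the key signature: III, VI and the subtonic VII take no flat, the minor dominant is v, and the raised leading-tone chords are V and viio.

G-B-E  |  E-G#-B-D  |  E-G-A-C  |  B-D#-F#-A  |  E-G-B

G-B-E: minor triad on E = scale degree 1 → i6.
E-G#-B-D is the secondary dominant of iv (dominant seventh chord on E): V7/iv.
E-G-A-C: minor seventh chord on A = scale degree 4 → iv43.
B-D#-F#-A: root B is the dominant; dominant seventh chord there is V7.
E-G-B: root E is the tonic; minor triad there is i.

i6 - V7/iv - iv43 - V7 - i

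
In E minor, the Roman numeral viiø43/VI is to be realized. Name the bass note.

F

The applied chord viiø43/VI is rooted on B: B-D-F-A.
The figure 43 means second inversion — the fifth is in the bass.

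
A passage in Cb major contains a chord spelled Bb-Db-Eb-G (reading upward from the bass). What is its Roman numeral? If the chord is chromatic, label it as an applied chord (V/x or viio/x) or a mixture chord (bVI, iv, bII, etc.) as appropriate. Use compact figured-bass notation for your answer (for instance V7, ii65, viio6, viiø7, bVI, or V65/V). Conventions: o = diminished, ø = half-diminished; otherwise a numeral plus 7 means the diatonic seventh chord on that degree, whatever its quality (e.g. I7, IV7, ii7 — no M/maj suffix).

V43/vi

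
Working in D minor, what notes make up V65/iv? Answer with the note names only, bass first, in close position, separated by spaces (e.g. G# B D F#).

F# A C D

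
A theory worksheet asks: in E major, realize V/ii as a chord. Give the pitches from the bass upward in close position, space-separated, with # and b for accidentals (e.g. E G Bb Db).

The slash means an applied dominant: we want the dominant of ii. In E major, ii is F# minor, and its dominant is built on C#.
Building a major triad on C# gives C#-E#-G#.

C# E# G#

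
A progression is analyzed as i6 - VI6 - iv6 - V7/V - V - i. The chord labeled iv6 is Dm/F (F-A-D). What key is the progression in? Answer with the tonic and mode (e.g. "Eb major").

A minor

iv6 is given as F-A-D — a minor triad with root D.
If D is scale degree 4 and the mode makes that degree carry a minor triad, the tonic is A and the mode is minor.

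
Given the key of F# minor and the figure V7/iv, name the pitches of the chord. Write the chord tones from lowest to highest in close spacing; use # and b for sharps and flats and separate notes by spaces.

The slash means an applied dominant: we want the dominant of iv. In F# minor, iv is B minor, and its dominant is built on F#.
Building a dominant seventh chord on F# gives F#-A#-C#-E.

F# A# C# E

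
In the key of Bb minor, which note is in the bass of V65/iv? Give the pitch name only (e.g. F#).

D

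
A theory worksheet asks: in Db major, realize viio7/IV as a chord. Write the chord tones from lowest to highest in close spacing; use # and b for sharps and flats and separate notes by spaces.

F Ab Cb Ebb

viio7/IV is a secondary leading-tone chord. The target IV is Gb in Db major; the applied chord is rooted a semitone below, on F.
Building a fully diminished seventh chord on F gives F-Ab-Cb-Ebb.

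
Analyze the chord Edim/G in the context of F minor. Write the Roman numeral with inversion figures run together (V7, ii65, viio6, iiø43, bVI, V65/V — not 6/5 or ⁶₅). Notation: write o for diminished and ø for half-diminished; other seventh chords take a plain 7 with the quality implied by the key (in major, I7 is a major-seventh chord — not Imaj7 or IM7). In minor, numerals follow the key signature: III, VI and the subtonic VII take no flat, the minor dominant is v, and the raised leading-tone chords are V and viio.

viio6

Stacked in thirds the chord is E-G-Bb: a diminished triad on E.
E is scale degree 7 in F minor, and a diminished triad on that degree is written viio.
With G in the bass the chord is in first inversion, so the figured bass is 6.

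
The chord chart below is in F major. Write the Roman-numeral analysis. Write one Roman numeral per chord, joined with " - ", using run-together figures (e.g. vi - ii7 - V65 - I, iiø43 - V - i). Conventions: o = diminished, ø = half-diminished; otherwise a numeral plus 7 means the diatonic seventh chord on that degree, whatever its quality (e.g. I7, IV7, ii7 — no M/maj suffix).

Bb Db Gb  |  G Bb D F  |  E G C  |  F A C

Bb-Db-Gb is non-diatonic — a major triad on the lowered supertonic (Gb): the Neapolitan sixth, bII6 (third, Bb, in the bass — hence the 6).
G-Bb-D-F: root G is the supertonic; minor seventh chord there is ii7.
E-G-C: major triad on C = scale degree 5 → V6.
F-A-C: major triad on F = scale degree 1 → I.

bII6 - ii7 - V6 - I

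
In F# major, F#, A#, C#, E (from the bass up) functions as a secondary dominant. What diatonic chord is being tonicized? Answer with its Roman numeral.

The chord is a dominant seventh chord on F#.
A dominant resolves down a perfect fifth: F# → B. In F# major, B is scale degree 4, i.e. IV.

IV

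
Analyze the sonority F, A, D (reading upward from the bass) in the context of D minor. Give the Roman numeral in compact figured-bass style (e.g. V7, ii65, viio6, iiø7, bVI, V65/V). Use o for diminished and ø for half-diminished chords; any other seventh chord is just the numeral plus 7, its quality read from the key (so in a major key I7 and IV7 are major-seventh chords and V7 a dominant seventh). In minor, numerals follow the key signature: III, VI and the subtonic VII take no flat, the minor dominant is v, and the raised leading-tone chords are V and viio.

The pitches D-F-A form a minor triad rooted on D.
D is scale degree 1 in D minor, and a minor triad on that degree is written i.
With F in the bass the chord is in first inversion, so the figured bass is 6.

i6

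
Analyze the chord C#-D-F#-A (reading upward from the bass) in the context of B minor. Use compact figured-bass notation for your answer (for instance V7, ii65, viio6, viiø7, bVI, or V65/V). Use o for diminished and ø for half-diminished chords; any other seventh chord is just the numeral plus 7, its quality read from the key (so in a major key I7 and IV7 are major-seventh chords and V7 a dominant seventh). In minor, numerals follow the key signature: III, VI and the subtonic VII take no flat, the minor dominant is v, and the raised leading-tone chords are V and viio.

III42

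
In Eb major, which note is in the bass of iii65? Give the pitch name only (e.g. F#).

Bb

iii in Eb major has root G; the chord is G-Bb-D-F.
The figure 65 means first inversion — the third is in the bass.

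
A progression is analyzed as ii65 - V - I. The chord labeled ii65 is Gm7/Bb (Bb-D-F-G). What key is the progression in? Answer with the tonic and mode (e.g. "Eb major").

F major

The anchor chord is a minor seventh chord on G, labeled ii65.
If G is scale degree 2 and the mode makes that degree carry a minor seventh chord, the tonic is F and the mode is major.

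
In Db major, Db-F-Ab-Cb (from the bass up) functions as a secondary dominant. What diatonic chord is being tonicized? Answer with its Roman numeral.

IV

The chord is a dominant seventh chord on Db.
A dominant resolves down a perfect fifth: Db → Gb. In Db major, Gb is scale degree 4, i.e. IV.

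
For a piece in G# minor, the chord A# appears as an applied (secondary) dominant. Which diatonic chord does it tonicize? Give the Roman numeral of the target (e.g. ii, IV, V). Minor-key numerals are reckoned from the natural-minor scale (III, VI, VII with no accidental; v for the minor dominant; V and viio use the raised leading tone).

V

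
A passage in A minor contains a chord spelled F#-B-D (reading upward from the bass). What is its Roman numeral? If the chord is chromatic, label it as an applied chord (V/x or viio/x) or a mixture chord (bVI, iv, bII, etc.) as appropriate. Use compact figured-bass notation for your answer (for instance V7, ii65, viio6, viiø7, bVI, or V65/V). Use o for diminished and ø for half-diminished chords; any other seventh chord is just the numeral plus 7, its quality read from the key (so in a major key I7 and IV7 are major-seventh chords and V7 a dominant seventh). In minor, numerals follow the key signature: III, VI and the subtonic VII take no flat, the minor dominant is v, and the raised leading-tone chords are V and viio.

ii64

Stacked in thirds the chord is B-D-F#: a minor triad on B.
B is the second degree of A minor. This is the minor supertonic, borrowed from the parallel major (the Dorian ii).
With F# in the bass the chord is in second inversion, so the figured bass is 64.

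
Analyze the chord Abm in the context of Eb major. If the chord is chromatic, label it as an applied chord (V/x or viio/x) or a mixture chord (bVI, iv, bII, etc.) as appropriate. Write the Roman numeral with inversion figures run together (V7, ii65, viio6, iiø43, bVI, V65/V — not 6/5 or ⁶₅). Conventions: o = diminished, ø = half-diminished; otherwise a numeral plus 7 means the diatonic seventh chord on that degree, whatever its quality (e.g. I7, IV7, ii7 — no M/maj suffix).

The pitches Ab-Cb-Eb form a minor triad rooted on Ab.
Ab is the fourth degree of Eb major. This is the minor subdominant, borrowed from the parallel minor.

iv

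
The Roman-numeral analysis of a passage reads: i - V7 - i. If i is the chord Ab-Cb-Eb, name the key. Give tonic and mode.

Ab minor

i is given as Ab-Cb-Eb — a minor triad with root Ab.
If Ab is scale degree 1 and the mode makes that degree carry a minor triad, the tonic is Ab and the mode is minor.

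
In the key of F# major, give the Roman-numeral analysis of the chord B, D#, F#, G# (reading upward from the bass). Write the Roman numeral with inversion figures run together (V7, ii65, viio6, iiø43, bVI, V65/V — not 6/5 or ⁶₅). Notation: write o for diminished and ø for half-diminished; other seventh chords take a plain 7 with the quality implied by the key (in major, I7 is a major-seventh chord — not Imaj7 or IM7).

Stacked in thirds the chord is G#-B-D#-F#: a minor seventh chord on G#.
G# is scale degree 2 in F# major, and a minor seventh chord on that degree is written ii7.
With B in the bass the chord is in first inversion, so the figured bass is 65.

ii65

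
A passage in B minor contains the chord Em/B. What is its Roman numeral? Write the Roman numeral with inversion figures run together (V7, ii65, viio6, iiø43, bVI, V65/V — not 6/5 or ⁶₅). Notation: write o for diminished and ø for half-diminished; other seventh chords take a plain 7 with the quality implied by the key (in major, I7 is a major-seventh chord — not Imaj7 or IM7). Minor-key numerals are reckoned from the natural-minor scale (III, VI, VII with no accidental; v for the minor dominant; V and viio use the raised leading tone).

iv64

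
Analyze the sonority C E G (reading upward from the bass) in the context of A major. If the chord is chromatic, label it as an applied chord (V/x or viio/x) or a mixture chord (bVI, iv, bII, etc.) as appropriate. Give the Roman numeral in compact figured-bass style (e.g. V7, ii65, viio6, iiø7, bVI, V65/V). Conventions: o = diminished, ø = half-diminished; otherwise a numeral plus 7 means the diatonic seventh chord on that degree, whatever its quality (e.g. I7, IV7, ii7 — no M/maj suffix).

The pitches C-E-G form a major triad rooted on C.
C is the lowered third degree of A major (diatonic 3 would be C#). This is a major triad on the lowered third degree, borrowed from the parallel minor.

bIII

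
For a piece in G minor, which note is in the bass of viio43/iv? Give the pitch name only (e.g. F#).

F

The applied chord viio43/iv is rooted on B: B-D-F-Ab.
The figure 43 means second inversion — the fifth is in the bass.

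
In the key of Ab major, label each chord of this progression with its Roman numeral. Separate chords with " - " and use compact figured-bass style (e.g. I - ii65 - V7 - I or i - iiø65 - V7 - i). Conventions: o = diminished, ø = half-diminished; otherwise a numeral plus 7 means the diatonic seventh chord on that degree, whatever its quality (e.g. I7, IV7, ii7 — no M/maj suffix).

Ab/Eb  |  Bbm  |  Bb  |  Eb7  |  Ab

Ab/Eb has root Ab, degree 1 in Ab major, so I64.
Bbm: minor triad on Bb = scale degree 2 → ii.
Bb: a major triad on Bb, the applied dominant of V → V/V.
Eb7: dominant seventh chord on Eb = scale degree 5 → V7.
Ab: root Ab is the tonic; major triad there is I.

I64 - ii - V/V - V7 - I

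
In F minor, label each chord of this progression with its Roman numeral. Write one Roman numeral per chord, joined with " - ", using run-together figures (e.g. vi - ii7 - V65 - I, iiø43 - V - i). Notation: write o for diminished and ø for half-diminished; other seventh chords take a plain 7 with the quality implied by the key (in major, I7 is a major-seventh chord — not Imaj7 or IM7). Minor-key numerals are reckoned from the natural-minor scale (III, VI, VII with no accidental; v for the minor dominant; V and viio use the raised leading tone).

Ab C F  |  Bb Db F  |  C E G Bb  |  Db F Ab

Ab-C-F: root F is the tonic; minor triad there is i6.
Bb-Db-F has root Bb, degree 4 in F minor, so iv.
C-E-G-Bb has root C, degree 5 in F minor, so V7.
Db-F-Ab: major triad on Db = scale degree 6 → VI.

i6 - iv - V7 - VI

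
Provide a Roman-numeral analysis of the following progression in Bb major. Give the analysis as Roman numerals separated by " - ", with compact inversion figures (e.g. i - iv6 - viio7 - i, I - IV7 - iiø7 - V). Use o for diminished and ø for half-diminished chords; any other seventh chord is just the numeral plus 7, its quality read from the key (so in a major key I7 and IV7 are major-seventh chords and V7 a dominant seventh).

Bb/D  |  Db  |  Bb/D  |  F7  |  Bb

I6 - bIII - I6 - V7 - I

Bb/D: root Bb is the tonic; major triad there is I6.
Db is non-diatonic — bIII, a mixture chord from Bb minor.
Bb/D: major triad on Bb = scale degree 1 → I6.
F7: dominant seventh chord on F = scale degree 5 → V7.
Bb: root Bb is the tonic; major triad there is I.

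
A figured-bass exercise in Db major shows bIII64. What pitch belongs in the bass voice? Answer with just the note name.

Cb

bIII in Db major has root Fb; the chord is Fb-Ab-Cb.
The figure 64 means second inversion — the fifth is in the bass.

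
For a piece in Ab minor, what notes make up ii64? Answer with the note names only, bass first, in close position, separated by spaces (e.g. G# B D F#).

Scale degree 2 in Ab minor is Bb; here the chord built on it is altered to a minor triad. ii64 is the minor supertonic, borrowed from the parallel major (the Dorian ii).
So the chord is Bb-Db-F.
With the 64 figure the chord is in second inversion; from the bass F upward in close position it reads F-Bb-Db.

F Bb Db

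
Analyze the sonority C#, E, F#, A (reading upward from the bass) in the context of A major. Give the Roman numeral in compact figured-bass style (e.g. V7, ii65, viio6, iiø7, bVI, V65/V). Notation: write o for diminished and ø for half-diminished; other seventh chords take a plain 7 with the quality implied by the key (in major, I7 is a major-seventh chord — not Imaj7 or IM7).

vi43

Stacked in thirds the chord is F#-A-C#-E: a minor seventh chord on F#.
In A major, F# is the submediant; the diatonic minor seventh chord there is vi7.
With C# in the bass the chord is in second inversion, so the figured bass is 43.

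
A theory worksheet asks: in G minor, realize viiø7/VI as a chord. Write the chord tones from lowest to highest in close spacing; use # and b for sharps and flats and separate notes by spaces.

viiø7/VI is a secondary leading-tone chord. The target VI is Eb in G minor; the applied chord is rooted a semitone below, on D.
Building a half-diminished seventh chord on D gives D-F-Ab-C.

D F Ab C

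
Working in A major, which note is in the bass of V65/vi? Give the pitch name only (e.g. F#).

E#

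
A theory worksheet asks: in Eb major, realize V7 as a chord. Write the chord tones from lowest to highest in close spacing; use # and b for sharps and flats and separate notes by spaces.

Bb D F Ab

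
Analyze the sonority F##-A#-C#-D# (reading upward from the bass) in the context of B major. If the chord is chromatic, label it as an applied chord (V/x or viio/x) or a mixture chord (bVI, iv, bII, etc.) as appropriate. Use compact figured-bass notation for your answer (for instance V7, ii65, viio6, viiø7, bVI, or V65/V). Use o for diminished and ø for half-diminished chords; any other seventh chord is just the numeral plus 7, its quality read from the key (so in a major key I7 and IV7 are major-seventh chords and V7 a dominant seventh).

V65/vi

Stacked in thirds the chord is D#-F##-A#-C#: a dominant seventh chord on D#.
D# is not a diatonic chord root with this quality in B major, but it lies a perfect fifth above G# (vi), so the chord functions as an applied dominant of vi.
With F## in the bass the chord is in first inversion, so the figured bass is 65.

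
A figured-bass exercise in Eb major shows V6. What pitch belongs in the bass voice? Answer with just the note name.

V in Eb major has root Bb; the chord is Bb-D-F.
The figure 6 means first inversion — the third is in the bass.

D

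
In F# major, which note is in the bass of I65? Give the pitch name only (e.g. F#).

I in F# major has root F#; the chord is F#-A#-C#-E#.
The figure 65 means first inversion — the third is in the bass.

A#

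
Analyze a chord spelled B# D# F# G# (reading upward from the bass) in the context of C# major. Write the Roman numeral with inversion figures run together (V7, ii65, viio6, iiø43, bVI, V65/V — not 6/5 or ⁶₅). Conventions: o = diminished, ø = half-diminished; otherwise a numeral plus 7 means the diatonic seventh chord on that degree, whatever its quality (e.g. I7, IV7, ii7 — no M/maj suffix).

The pitches G#-B#-D#-F# form a dominant seventh chord rooted on G#.
G# is scale degree 5 in C# major, and a dominant seventh chord on that degree is written V7.
With B# in the bass the chord is in first inversion, so the figured bass is 65.

V65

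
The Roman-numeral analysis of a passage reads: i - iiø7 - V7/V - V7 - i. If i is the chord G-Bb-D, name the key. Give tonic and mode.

G minor

i is given as G-Bb-D — a minor triad with root G.
If G is scale degree 1 and the mode makes that degree carry a minor triad, the tonic is G and the mode is minor.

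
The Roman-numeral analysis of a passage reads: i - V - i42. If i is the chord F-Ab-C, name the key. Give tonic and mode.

The anchor chord is a minor triad on F, labeled i.
If F is scale degree 1 and the mode makes that degree carry a minor triad, the tonic is F and the mode is minor.

F minor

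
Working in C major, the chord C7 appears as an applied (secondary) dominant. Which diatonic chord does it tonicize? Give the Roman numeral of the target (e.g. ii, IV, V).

IV

The chord is a dominant seventh chord on C.
A dominant resolves down a perfect fifth: C → F. In C major, F is scale degree 4, i.e. IV.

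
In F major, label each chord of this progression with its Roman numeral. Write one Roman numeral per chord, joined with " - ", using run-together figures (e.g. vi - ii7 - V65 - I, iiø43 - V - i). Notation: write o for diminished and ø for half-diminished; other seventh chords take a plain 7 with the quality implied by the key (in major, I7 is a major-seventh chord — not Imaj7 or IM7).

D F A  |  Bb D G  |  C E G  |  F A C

vi - ii6 - V - I

D-F-A has root D, degree 6 in F major, so vi.
Bb-D-G has root G, degree 2 in F major, so ii6.
C-E-G: major triad on C = scale degree 5 → V.
F-A-C has root F, degree 1 in F major, so I.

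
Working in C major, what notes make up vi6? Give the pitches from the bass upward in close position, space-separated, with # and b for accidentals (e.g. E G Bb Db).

C E A

In C major, the submediant is A, and the diatonic chord built there is a minor triad.
Stacking thirds from A gives A-C-E.
With the 6 figure the chord is in first inversion; from the bass C upward in close position it reads C-E-A.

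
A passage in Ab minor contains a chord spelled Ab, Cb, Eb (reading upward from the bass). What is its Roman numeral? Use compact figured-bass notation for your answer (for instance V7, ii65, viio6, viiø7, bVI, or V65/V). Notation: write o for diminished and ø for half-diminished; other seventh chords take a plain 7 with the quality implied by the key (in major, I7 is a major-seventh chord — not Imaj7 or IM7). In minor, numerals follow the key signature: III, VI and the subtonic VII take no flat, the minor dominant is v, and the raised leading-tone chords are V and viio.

i

Stacked in thirds the chord is Ab-Cb-Eb: a minor triad on Ab.
Ab is scale degree 1 in Ab minor, and a minor triad on that degree is written i.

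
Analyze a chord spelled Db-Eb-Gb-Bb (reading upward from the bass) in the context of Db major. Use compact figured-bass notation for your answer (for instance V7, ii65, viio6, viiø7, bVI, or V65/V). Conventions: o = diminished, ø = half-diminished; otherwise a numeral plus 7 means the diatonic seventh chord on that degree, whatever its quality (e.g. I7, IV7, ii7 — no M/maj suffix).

ii42

Stacked in thirds the chord is Eb-Gb-Bb-Db: a minor seventh chord on Eb.
Eb is scale degree 2 in Db major, and a minor seventh chord on that degree is written ii7.
With Db in the bass the chord is in third inversion, so the figured bass is 42.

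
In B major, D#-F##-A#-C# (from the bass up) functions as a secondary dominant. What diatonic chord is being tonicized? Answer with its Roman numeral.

vi

The chord is a dominant seventh chord on D#.
A dominant resolves down a perfect fifth: D# → G#. In B major, G# is scale degree 6, i.e. vi.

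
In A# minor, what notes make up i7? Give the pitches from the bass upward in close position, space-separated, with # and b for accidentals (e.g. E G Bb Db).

In A# minor, scale degree 1 is A#, and the diatonic chord built there is a minor seventh chord.
That chord is spelled A#-C#-E#-G#.

A# C# E# G#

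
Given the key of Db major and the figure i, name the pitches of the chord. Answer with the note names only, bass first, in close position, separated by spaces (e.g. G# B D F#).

i is the minor tonic, borrowed from the parallel minor. In Db major that root is Db.
So the chord is Db-Fb-Ab, a minor triad.

Db Fb Ab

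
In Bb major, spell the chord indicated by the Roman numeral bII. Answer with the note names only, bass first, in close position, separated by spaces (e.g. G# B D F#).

Cb Eb Gb

bII is the Neapolitan chord — a major triad on the lowered second degree. In Bb major that root is Cb.
So the chord is Cb-Eb-Gb, a major triad.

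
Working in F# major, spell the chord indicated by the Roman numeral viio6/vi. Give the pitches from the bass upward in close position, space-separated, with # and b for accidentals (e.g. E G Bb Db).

E# G# C##

viio6/vi is a secondary leading-tone chord. The target vi is D# in F# major; the applied chord is rooted a semitone below, on C##.
Building a diminished triad on C## gives C##-E#-G#.
With the 6 figure the chord is in first inversion; from the bass E# upward in close position it reads E#-G#-C##.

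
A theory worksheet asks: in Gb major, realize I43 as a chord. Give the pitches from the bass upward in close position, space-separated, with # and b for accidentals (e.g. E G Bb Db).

Db F Gb Bb

The numeral's case and figure indicate a major seventh chord. In Gb major its root, the tonic, is Gb.
That chord is spelled Gb-Bb-Db-F.
The figured bass 43 indicates second inversion, placing the fifth (Db) in the bass: Db-F-Gb-Bb.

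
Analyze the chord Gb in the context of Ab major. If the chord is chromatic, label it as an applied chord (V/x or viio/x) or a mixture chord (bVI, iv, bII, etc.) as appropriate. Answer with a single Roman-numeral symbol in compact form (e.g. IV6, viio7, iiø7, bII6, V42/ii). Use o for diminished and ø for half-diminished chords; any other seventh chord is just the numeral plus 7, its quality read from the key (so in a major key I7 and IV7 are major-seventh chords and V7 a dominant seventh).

Stacked in thirds the chord is Gb-Bb-Db: a major triad on Gb.
Gb is the lowered seventh degree of Ab major (diatonic 7 would be G). This is a major triad on the lowered seventh degree (the subtonic), borrowed from the parallel minor.

bVII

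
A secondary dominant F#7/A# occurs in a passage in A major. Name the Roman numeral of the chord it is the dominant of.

ii

The chord is a dominant seventh chord on F#.
A dominant resolves down a perfect fifth: F# → B. In A major, B is scale degree 2, i.e. ii.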